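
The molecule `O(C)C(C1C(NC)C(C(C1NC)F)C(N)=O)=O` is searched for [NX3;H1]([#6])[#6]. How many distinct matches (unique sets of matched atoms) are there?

2

[NX3;H1]([#6])[#6] is the SMARTS for a secondary amine: a trivalent nitrogen with one H, bonded to two carbons.
The molecule carries 2 separate instances of an N-methylamino group (-NHCH3) meeting every constraint; each maps to a distinct set of atoms, giving 2 matches.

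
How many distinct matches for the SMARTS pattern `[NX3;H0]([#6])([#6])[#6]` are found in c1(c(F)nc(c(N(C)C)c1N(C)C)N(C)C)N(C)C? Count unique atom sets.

4

[NX3;H0]([#6])([#6])[#6] is the SMARTS for a tertiary amine: a trivalent nitrogen with no H, bonded to three carbons.
The molecule carries 4 separate instances of a dimethylamino group (-N(CH3)2) meeting every constraint; each maps to a distinct set of atoms, giving 4 matches.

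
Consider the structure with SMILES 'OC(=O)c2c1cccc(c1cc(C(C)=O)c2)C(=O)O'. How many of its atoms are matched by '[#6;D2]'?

5

The query [#6;D2] means: any carbon bonded to exactly two heavy atoms.
Check the 19 heavy atoms by environment: 5× c (aromatic, D3) → no; 5× c (aromatic, D2) → match; 3× C (D3) → no; 5× O (D1) → no; 1× C (D1) → no.
That gives 5 matching atoms.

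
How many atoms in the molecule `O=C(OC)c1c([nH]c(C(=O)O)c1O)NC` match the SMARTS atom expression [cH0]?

4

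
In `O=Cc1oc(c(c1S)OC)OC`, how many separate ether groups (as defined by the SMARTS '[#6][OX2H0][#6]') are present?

2

[#6][OX2H0][#6] is the SMARTS for an ether: an aliphatic oxygen bridging two carbons with no H on the oxygen.
The molecule carries 2 separate instances of a methoxy ether (-OCH3) meeting every constraint; each maps to a distinct set of atoms, giving 2 matches.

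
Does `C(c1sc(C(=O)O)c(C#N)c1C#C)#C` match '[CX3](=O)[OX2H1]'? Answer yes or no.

Yes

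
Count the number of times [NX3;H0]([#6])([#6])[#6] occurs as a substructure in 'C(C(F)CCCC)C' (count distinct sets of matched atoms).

0

[NX3;H0]([#6])([#6])[#6] is the SMARTS for a tertiary amine: a trivalent nitrogen with no H, bonded to three carbons.
No fragment in the molecule satisfies every constraint, giving 0 matches.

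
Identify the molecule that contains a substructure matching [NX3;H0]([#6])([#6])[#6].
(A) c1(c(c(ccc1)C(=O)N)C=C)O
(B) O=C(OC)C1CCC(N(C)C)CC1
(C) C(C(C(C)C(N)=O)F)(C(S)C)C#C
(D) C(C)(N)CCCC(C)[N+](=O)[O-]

[NX3;H0]([#6])([#6])[#6] describes a trivalent nitrogen with no H, bonded to three carbons (a tertiary amine).
(A) has a primary amide (-C(=O)NH2) but the amide nitrogen has H2 and only one carbon neighbour.
(B) contains a dimethylamino group (-N(CH3)2), which satisfies every atom and bond constraint.
(C) has a primary amide (-C(=O)NH2) but the amide nitrogen has H2 and only one carbon neighbour.
(D) has a primary amino group (-NH2) but the nitrogen has H2, not H0 with three carbons.
So the answer is (B).

B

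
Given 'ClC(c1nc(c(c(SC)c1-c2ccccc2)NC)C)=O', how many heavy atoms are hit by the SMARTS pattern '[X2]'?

2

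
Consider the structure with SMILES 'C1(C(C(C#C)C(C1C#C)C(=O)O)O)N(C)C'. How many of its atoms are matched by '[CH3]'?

2

The query [CH3] means: aliphatic carbon with exactly three hydrogens.
Check the 16 heavy atoms by environment: 7× C (H1) → no; 3× C (H0) → no; 1× O (H0) → no; 2× O (H1) → no; 1× N (H0) → no; 2× C (H3) → match.
That gives 2 matching atoms.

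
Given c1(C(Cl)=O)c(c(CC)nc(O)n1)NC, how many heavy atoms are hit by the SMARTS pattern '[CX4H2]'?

The query [CX4H2] means: sp3 carbon (X4) with exactly two hydrogens.
Check the 14 heavy atoms by environment: 2× n (aromatic, H0, X2) → no; 4× c (aromatic, H0, X3) → no; 1× N (H1, X3) → no; 2× C (H3, X4) → no; 1× C (H2, X4) → match; 1× C (H0, X3) → no; 1× O (H0, X1) → no; 1× Cl (H0, X1) → no; 1× O (H1, X2) → no.
That gives 1 matching atom.

1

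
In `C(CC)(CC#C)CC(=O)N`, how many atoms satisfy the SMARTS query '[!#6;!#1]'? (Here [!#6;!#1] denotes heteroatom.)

2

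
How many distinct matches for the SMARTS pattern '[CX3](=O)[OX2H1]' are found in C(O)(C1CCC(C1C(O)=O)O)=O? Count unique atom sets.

2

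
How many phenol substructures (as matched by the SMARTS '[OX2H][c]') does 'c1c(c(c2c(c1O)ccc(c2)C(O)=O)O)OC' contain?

2

[OX2H][c] is the SMARTS for a phenol: a hydroxyl oxygen attached to an aromatic carbon.
The molecule carries 2 separate instances of a hydroxyl group (-OH) meeting every constraint; each maps to a distinct set of atoms, giving 2 matches.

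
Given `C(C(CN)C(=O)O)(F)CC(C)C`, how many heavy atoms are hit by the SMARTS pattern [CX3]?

The query [CX3] means: C with X3: aliphatic carbon with exactly 3 total connections.
Check the 12 heavy atoms by environment: 7× C (X4) → no; 1× F (X1) → no; 1× N (X3) → no; 1× C (X3) → match; 1× O (X1) → no; 1× O (X2) → no.
That gives 1 matching atom.

1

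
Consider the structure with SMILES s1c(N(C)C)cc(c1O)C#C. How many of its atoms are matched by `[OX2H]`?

1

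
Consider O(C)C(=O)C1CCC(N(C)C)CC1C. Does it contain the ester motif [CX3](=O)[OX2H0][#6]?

The pattern [CX3](=O)[OX2H0][#6] describes a carbonyl carbon bonded to an oxygen that is itself bonded to carbon (no H on that O) — an ester.
The molecule carries a methyl-ester group (-C(=O)OCH3), whose atoms satisfy every constraint of the query, so the pattern matches.

Yes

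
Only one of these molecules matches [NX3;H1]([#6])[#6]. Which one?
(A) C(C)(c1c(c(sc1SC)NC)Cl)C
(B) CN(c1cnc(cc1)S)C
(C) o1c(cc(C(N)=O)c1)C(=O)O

A

[NX3;H1]([#6])[#6] describes a trivalent nitrogen with one H, bonded to two carbons (a secondary amine).
(A) contains an N-methylamino group (-NHCH3), which satisfies every atom and bond constraint.
(B) has a dimethylamino group (-N(CH3)2) but the nitrogen has H0, not H1.
(C) has a primary amide (-C(=O)NH2) but the -C(=O)NH2 nitrogen has H2, not H1.
So the answer is (A).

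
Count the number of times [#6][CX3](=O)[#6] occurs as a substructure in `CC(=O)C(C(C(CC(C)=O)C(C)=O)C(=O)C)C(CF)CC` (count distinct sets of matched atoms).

4

[#6][CX3](=O)[#6] is the SMARTS for a ketone: a carbonyl carbon (no H) flanked by two carbons.
The molecule carries 4 separate instances of an acetyl/ketone group (-C(=O)CH3) meeting every constraint; each maps to a distinct set of atoms, giving 4 matches.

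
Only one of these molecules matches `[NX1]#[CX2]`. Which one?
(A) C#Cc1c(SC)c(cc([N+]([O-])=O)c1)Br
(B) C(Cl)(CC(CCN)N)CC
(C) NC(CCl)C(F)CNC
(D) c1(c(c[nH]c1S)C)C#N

D

[NX1]#[CX2] describes a nitrogen triple-bonded to a two-connected carbon (a nitrile).
(A) has a nitro group (-[N+](=O)[O-]) but there is no C#N triple bond.
(B) has a primary amino group (-NH2) but the nitrogen is NX3 (three connections), not NX1 triple-bonded.
(C) has a primary amino group (-NH2) but the nitrogen is NX3 (three connections), not NX1 triple-bonded.
(D) contains a nitrile (-C#N), which satisfies every atom and bond constraint.
So the answer is (D).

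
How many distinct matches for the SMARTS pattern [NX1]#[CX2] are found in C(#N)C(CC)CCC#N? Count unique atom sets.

[NX1]#[CX2] is the SMARTS for a nitrile: a nitrogen triple-bonded to a two-connected carbon.
The molecule carries 2 separate instances of a nitrile (-C#N) meeting every constraint; each maps to a distinct set of atoms, giving 2 matches.

2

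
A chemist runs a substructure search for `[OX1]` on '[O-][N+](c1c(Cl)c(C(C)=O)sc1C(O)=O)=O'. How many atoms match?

The query [OX1] means: aliphatic oxygen with one total connection — typically a carbonyl =O or an oxide.
Check the 15 heavy atoms by environment: 1× s (aromatic, X2) → no; 4× c (aromatic, X3) → no; 1× Cl (X1) → no; 1× N (charge +1, X3) → no; 1× O (charge -1, X1) → match; 3× O (X1) → match; 2× C (X3) → no; 1× C (X4) → no; 1× O (X2) → no.
Summing the matching environments: 1 + 3 = 4 matching atoms.

4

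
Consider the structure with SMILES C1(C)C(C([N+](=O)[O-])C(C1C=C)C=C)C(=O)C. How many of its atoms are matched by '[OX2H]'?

0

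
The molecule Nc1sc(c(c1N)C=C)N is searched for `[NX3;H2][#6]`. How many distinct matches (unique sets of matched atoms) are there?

3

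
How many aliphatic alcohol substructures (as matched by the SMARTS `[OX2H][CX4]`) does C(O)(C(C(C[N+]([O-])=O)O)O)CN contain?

3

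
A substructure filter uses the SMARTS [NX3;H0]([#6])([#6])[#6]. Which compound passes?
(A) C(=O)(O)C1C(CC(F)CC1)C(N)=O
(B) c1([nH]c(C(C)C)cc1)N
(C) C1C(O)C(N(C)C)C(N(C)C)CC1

[NX3;H0]([#6])([#6])[#6] describes a trivalent nitrogen with no H, bonded to three carbons (a tertiary amine).
(A) has a primary amide (-C(=O)NH2) but the amide nitrogen has H2 and only one carbon neighbour.
(B) has a primary amino group (-NH2) but the nitrogen has H2, not H0 with three carbons.
(C) contains a dimethylamino group (-N(CH3)2), which satisfies every atom and bond constraint.
So the answer is (C).

C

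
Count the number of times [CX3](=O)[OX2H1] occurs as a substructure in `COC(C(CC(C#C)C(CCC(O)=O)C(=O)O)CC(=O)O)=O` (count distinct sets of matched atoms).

3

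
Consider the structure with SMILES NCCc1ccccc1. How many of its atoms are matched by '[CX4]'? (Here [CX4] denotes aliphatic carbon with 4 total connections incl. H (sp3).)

2

The query [CX4] means: C with X4: aliphatic carbon with exactly 4 total connections (bonds + H).
Check the 9 heavy atoms by environment: 2× C (X4) → match; 6× c (aromatic, X3) → no; 1× N (X3) → no.
That gives 2 matching atoms.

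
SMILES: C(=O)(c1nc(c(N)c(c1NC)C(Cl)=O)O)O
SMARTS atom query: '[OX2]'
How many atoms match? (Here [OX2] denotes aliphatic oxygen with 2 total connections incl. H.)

Check the 16 heavy atoms by environment: 1× n (aromatic, X2) → no; 5× c (aromatic, X3) → no; 2× C (X3) → no; 2× O (X1) → no; 1× Cl (X1) → no; 2× N (X3) → no; 2× O (X2) → match; 1× C (X4) → no.
That gives 2 matching atoms.

2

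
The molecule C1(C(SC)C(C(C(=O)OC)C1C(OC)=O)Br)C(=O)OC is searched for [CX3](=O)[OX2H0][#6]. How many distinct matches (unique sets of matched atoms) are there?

[CX3](=O)[OX2H0][#6] is the SMARTS for an ester: a carbonyl carbon bonded to an oxygen that is itself bonded to carbon (no H on that O).
The molecule carries 3 separate instances of a methyl-ester group (-C(=O)OCH3) meeting every constraint; each maps to a distinct set of atoms, giving 3 matches.

3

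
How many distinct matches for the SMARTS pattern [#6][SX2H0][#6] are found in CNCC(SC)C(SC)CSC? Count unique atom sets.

[#6][SX2H0][#6] is the SMARTS for a thioether: an aliphatic sulfur bridging two carbons with no H on the sulfur.
The molecule carries 3 separate instances of a methylthio ether (-SCH3) meeting every constraint; each maps to a distinct set of atoms, giving 3 matches.

3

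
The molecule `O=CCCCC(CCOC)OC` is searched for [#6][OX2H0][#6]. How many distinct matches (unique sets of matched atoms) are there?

2

[#6][OX2H0][#6] is the SMARTS for an ether: an aliphatic oxygen bridging two carbons with no H on the oxygen.
The molecule carries 2 separate instances of a methoxy ether (-OCH3) meeting every constraint; each maps to a distinct set of atoms, giving 2 matches.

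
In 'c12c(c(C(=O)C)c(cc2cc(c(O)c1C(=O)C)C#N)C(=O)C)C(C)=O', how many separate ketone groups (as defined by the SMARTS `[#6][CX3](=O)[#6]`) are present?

4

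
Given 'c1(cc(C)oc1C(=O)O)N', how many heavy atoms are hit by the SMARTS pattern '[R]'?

5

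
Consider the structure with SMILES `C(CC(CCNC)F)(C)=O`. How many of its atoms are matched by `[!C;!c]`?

3

Check the 10 heavy atoms by environment: 7× C → no; 1× F → match; 1× O → match; 1× N → match.
Summing the matching environments: 1 + 1 + 1 = 3 matching atoms.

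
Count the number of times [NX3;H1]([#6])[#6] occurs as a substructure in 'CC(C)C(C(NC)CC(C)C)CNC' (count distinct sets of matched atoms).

[NX3;H1]([#6])[#6] is the SMARTS for a secondary amine: a trivalent nitrogen with one H, bonded to two carbons.
The molecule carries 2 separate instances of an N-methylamino group (-NHCH3) meeting every constraint; each maps to a distinct set of atoms, giving 2 matches.

2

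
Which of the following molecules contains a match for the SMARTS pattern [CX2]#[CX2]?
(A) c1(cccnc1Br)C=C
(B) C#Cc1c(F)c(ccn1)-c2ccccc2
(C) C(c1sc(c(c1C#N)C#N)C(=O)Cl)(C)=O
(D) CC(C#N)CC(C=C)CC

[CX2]#[CX2] describes a carbon-carbon triple bond (an alkyne).
(A) has a vinyl group (-CH=CH2) but the C=C is a double bond; both carbons are CX3, not CX2.
(B) contains an ethynyl group (-C#CH), which satisfies every atom and bond constraint.
(C) has a nitrile (-C#N) but the triple bond is C#N, not C#C.
(D) has a vinyl group (-CH=CH2) but the C=C is a double bond; both carbons are CX3, not CX2.
So the answer is (B).

B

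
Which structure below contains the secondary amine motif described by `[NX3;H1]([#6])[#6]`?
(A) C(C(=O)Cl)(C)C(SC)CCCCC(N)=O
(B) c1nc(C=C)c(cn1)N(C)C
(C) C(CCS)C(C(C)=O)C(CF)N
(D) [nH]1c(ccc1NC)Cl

D

[NX3;H1]([#6])[#6] describes a trivalent nitrogen with one H, bonded to two carbons (a secondary amine).
(A) has a primary amide (-C(=O)NH2) but the -C(=O)NH2 nitrogen has H2, not H1.
(B) has a dimethylamino group (-N(CH3)2) but the nitrogen has H0, not H1.
(C) has a primary amino group (-NH2) but the nitrogen has H2 and only one carbon neighbour.
(D) contains an N-methylamino group (-NHCH3), which satisfies every atom and bond constraint.
So the answer is (D).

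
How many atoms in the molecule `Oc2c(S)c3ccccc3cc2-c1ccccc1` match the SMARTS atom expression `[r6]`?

16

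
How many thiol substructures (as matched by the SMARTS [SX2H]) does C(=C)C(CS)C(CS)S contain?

3

[SX2H] is the SMARTS for a thiol: an aliphatic sulfur with two connections, one being H.
The molecule carries 3 separate instances of a thiol (-SH) meeting every constraint; each maps to a distinct set of atoms, giving 3 matches.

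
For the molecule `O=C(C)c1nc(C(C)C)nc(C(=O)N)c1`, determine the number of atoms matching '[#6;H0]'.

Check the 15 heavy atoms by environment: 2× n (aromatic, H0) → no; 3× c (aromatic, H0) → match; 1× c (aromatic, H1) → no; 1× C (H1) → no; 3× C (H3) → no; 2× C (H0) → match; 2× O (H0) → no; 1× N (H2) → no.
Summing the matching environments: 3 + 2 = 5 matching atoms.

5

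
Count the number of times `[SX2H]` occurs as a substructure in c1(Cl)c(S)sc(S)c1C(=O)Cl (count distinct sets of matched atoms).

[SX2H] is the SMARTS for a thiol: an aliphatic sulfur with two connections, one being H.
The molecule carries 2 separate instances of a thiol (-SH) meeting every constraint; each maps to a distinct set of atoms, giving 2 matches.

2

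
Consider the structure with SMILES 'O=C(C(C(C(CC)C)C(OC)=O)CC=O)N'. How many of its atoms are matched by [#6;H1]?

4

The query [#6;H1] means: any carbon bearing exactly one hydrogen.
Check the 16 heavy atoms by environment: 2× C (H2) → no; 4× C (H1) → match; 2× C (H0) → no; 4× O (H0) → no; 1× N (H2) → no; 3× C (H3) → no.
That gives 4 matching atoms.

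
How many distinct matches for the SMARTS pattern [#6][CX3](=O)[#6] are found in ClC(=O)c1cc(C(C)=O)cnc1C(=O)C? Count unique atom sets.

2

[#6][CX3](=O)[#6] is the SMARTS for a ketone: a carbonyl carbon (no H) flanked by two carbons.
The molecule carries 2 separate instances of an acetyl/ketone group (-C(=O)CH3) meeting every constraint; each maps to a distinct set of atoms, giving 2 matches.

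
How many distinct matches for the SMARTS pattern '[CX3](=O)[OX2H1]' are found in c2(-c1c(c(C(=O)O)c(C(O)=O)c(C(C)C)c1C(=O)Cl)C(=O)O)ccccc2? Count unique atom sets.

3

[CX3](=O)[OX2H1] is the SMARTS for a carboxylic acid: an sp2 carbon double-bonded to O and single-bonded to an -OH oxygen.
The molecule carries 3 separate instances of a carboxylic acid group (-C(=O)OH) meeting every constraint; each maps to a distinct set of atoms, giving 3 matches.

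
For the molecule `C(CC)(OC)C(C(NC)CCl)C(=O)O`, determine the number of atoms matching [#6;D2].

2

Check the 14 heavy atoms by environment: 2× C (D2) → match; 4× C (D3) → no; 3× C (D1) → no; 2× O (D1) → no; 1× Cl (D1) → no; 1× N (D2) → no; 1× O (D2) → no.
That gives 2 matching atoms.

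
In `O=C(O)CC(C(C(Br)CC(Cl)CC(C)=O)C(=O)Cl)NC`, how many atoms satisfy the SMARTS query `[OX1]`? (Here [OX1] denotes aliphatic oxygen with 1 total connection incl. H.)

The query [OX1] means: aliphatic oxygen with one total connection — typically a carbonyl =O or an oxide.
Check the 20 heavy atoms by environment: 9× C (X4) → no; 2× Cl (X1) → no; 3× C (X3) → no; 3× O (X1) → match; 1× N (X3) → no; 1× Br (X1) → no; 1× O (X2) → no.
That gives 3 matching atoms.

3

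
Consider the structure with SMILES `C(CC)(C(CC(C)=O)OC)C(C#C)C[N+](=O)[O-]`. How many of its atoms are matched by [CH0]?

Check the 17 heavy atoms by environment: 3× C (H2) → no; 4× C (H1) → no; 2× C (H0) → match; 3× O (H0) → no; 3× C (H3) → no; 1× N (charge +1, H0) → no; 1× O (charge -1, H0) → no.
That gives 2 matching atoms.

2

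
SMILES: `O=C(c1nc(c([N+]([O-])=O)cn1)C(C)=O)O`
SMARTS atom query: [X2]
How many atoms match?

3

The query [X2] means: any atom with exactly two total connections (bonds + H).
Check the 15 heavy atoms by environment: 2× n (aromatic, X2) → match; 4× c (aromatic, X3) → no; 1× N (charge +1, X3) → no; 1× O (charge -1, X1) → no; 3× O (X1) → no; 2× C (X3) → no; 1× C (X4) → no; 1× O (X2) → match.
Summing the matching environments: 2 + 1 = 3 matching atoms.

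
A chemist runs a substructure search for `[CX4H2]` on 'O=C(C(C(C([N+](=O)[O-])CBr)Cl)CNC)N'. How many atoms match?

The query [CX4H2] means: sp3 carbon (X4) with exactly two hydrogens.
Check the 15 heavy atoms by environment: 2× C (H2, X4) → match; 3× C (H1, X4) → no; 1× N (charge +1, H0, X3) → no; 1× O (charge -1, H0, X1) → no; 2× O (H0, X1) → no; 1× Br (H0, X1) → no; 1× C (H0, X3) → no; 1× N (H2, X3) → no; 1× N (H1, X3) → no; 1× C (H3, X4) → no; 1× Cl (H0, X1) → no.
That gives 2 matching atoms.

2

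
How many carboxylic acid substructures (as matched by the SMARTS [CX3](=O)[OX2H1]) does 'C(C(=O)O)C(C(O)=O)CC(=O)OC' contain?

[CX3](=O)[OX2H1] is the SMARTS for a carboxylic acid: an sp2 carbon double-bonded to O and single-bonded to an -OH oxygen.
The molecule carries 2 separate instances of a carboxylic acid group (-C(=O)OH) meeting every constraint; each maps to a distinct set of atoms, giving 2 matches.

2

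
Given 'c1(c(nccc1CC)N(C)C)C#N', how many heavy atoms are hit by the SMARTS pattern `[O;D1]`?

0

The query [O;D1] means: aliphatic oxygen bonded to exactly one heavy atom.
Check the 13 heavy atoms by environment: 1× n (aromatic, D2) → no; 3× c (aromatic, D3) → no; 2× c (aromatic, D2) → no; 1× N (D3) → no; 3× C (D1) → no; 2× C (D2) → no; 1× N (D1) → no.
No environment satisfies the query, so 0 matching atoms.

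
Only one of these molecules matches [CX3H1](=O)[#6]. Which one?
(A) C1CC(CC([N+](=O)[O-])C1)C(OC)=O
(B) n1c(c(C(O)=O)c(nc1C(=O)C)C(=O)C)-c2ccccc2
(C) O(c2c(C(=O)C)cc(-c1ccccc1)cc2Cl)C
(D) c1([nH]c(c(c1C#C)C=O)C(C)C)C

D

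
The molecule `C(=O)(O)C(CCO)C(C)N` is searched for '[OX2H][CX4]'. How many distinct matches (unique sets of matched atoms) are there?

[OX2H][CX4] is the SMARTS for an aliphatic alcohol: a hydroxyl oxygen bound to an sp3 (X4) carbon.
Exactly one fragment in the molecule meets all constraints, giving 1 match.

1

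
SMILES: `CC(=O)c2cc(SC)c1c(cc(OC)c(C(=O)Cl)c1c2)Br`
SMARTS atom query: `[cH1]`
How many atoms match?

3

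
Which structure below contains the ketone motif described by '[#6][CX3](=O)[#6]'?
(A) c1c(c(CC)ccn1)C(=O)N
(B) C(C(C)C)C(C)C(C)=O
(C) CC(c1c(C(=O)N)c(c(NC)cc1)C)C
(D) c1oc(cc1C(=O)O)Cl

B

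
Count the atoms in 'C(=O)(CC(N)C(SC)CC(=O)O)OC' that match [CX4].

6

Check the 14 heavy atoms by environment: 6× C (X4) → match; 2× C (X3) → no; 2× O (X1) → no; 2× O (X2) → no; 1× N (X3) → no; 1× S (X2) → no.
That gives 6 matching atoms.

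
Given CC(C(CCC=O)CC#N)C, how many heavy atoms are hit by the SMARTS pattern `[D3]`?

The query [D3] means: atom with exactly three heavy-atom neighbours.
Check the 11 heavy atoms by environment: 5× C (D2) → no; 2× C (D3) → match; 2× C (D1) → no; 1× N (D1) → no; 1× O (D1) → no.
That gives 2 matching atoms.

2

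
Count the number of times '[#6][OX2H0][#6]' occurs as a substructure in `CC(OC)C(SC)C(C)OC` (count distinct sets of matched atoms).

[#6][OX2H0][#6] is the SMARTS for an ether: an aliphatic oxygen bridging two carbons with no H on the oxygen.
The molecule carries 2 separate instances of a methoxy ether (-OCH3) meeting every constraint; each maps to a distinct set of atoms, giving 2 matches.

2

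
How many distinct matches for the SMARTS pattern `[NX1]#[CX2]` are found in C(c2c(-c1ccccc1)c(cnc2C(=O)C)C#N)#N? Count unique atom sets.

[NX1]#[CX2] is the SMARTS for a nitrile: a nitrogen triple-bonded to a two-connected carbon.
The molecule carries 2 separate instances of a nitrile (-C#N) meeting every constraint; each maps to a distinct set of atoms, giving 2 matches.

2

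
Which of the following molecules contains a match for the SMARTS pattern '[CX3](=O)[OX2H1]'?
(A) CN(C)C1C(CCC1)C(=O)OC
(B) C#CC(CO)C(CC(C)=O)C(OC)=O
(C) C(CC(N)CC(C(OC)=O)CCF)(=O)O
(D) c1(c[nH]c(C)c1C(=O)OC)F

C

[CX3](=O)[OX2H1] describes an sp2 carbon double-bonded to O and single-bonded to an -OH oxygen (a carboxylic acid).
(A) has a methyl-ester group (-C(=O)OCH3) but the singly-bonded O has no H (OX2H0, not OX2H1).
(B) has a methyl-ester group (-C(=O)OCH3) but the singly-bonded O has no H (OX2H0, not OX2H1).
(C) contains a carboxylic acid group (-C(=O)OH), which satisfies every atom and bond constraint.
(D) has a methyl-ester group (-C(=O)OCH3) but the singly-bonded O has no H (OX2H0, not OX2H1).
So the answer is (C).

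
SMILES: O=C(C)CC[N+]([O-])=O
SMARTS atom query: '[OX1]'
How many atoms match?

The query [OX1] means: aliphatic oxygen with one total connection — typically a carbonyl =O or an oxide.
Check the 8 heavy atoms by environment: 3× C (X4) → no; 1× C (X3) → no; 2× O (X1) → match; 1× N (charge +1, X3) → no; 1× O (charge -1, X1) → match.
Summing the matching environments: 2 + 1 = 3 matching atoms.

3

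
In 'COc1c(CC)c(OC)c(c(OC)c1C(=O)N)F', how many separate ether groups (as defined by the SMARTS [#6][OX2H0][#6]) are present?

3

[#6][OX2H0][#6] is the SMARTS for an ether: an aliphatic oxygen bridging two carbons with no H on the oxygen.
The molecule carries 3 separate instances of a methoxy ether (-OCH3) meeting every constraint; each maps to a distinct set of atoms, giving 3 matches.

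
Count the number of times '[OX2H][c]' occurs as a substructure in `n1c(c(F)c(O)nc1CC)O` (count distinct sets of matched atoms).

2

[OX2H][c] is the SMARTS for a phenol: a hydroxyl oxygen attached to an aromatic carbon.
The molecule carries 2 separate instances of a hydroxyl group (-OH) meeting every constraint; each maps to a distinct set of atoms, giving 2 matches.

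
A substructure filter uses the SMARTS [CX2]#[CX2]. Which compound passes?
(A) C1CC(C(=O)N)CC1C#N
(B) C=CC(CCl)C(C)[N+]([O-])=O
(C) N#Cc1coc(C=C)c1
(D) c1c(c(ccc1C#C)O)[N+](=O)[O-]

D

[CX2]#[CX2] describes a carbon-carbon triple bond (an alkyne).
(A) has a nitrile (-C#N) but the triple bond is C#N, not C#C.
(B) has a vinyl group (-CH=CH2) but the C=C is a double bond; both carbons are CX3, not CX2.
(C) has a nitrile (-C#N) but the triple bond is C#N, not C#C.
(D) contains an ethynyl group (-C#CH), which satisfies every atom and bond constraint.
So the answer is (D).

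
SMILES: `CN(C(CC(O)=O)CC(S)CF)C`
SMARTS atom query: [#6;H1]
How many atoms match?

The query [#6;H1] means: any carbon bearing exactly one hydrogen.
Check the 13 heavy atoms by environment: 3× C (H2) → no; 2× C (H1) → match; 1× N (H0) → no; 2× C (H3) → no; 1× S (H1) → no; 1× F (H0) → no; 1× C (H0) → no; 1× O (H0) → no; 1× O (H1) → no.
That gives 2 matching atoms.

2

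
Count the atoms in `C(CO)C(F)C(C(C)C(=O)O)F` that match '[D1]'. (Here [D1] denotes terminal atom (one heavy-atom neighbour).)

6

Check the 12 heavy atoms by environment: 1× C (D1) → match; 4× C (D3) → no; 2× C (D2) → no; 3× O (D1) → match; 2× F (D1) → match.
Summing the matching environments: 1 + 3 + 2 = 6 matching atoms.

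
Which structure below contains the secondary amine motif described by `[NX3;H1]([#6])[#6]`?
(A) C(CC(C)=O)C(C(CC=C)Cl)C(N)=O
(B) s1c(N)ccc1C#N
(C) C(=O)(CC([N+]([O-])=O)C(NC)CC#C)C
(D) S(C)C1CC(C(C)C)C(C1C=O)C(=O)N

[NX3;H1]([#6])[#6] describes a trivalent nitrogen with one H, bonded to two carbons (a secondary amine).
(A) has a primary amide (-C(=O)NH2) but the -C(=O)NH2 nitrogen has H2, not H1.
(B) has a primary amino group (-NH2) but the nitrogen has H2 and only one carbon neighbour.
(C) contains an N-methylamino group (-NHCH3), which satisfies every atom and bond constraint.
(D) has a primary amide (-C(=O)NH2) but the -C(=O)NH2 nitrogen has H2, not H1.
So the answer is (C).

C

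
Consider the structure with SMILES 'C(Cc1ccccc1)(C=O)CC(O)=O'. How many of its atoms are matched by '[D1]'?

3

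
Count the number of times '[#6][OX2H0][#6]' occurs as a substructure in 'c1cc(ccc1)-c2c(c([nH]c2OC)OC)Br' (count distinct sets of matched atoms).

2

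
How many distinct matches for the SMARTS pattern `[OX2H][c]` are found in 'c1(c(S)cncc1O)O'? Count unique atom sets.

[OX2H][c] is the SMARTS for a phenol: a hydroxyl oxygen attached to an aromatic carbon.
The molecule carries 2 separate instances of a hydroxyl group (-OH) meeting every constraint; each maps to a distinct set of atoms, giving 2 matches.

2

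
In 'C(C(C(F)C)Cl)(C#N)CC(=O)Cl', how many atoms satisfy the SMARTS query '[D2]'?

Check the 12 heavy atoms by environment: 2× C (D2) → match; 4× C (D3) → no; 1× C (D1) → no; 1× F (D1) → no; 1× O (D1) → no; 2× Cl (D1) → no; 1× N (D1) → no.
That gives 2 matching atoms.

2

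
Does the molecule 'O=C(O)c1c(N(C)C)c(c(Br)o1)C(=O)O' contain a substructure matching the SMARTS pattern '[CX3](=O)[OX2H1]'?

The pattern [CX3](=O)[OX2H1] describes an sp2 carbon double-bonded to O and single-bonded to an -OH oxygen — a carboxylic acid.
The molecule carries a carboxylic acid group (-C(=O)OH), whose atoms satisfy every constraint of the query, so the pattern matches.

Yes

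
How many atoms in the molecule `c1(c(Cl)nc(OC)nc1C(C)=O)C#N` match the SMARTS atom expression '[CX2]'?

1

Check the 14 heavy atoms by environment: 2× n (aromatic, X2) → no; 4× c (aromatic, X3) → no; 1× Cl (X1) → no; 1× C (X3) → no; 1× O (X1) → no; 2× C (X4) → no; 1× O (X2) → no; 1× C (X2) → match; 1× N (X1) → no.
That gives 1 matching atom.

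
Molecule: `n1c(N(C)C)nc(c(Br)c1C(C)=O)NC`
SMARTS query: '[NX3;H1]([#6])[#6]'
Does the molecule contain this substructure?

Yes

The pattern [NX3;H1]([#6])[#6] describes a trivalent nitrogen with one H, bonded to two carbons — a secondary amine.
The molecule carries an N-methylamino group (-NHCH3), whose atoms satisfy every constraint of the query, so the pattern matches.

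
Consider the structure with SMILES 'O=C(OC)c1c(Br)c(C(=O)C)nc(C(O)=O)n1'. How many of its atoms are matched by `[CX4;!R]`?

The query [CX4;!R] means: aliphatic carbon with four total connections, not in a ring.
Check the 17 heavy atoms by environment: 2× n (aromatic, X2, in 6-ring) → no; 4× c (aromatic, X3, in 6-ring) → no; 3× C (X3, acyclic) → no; 3× O (X1, acyclic) → no; 2× O (X2, acyclic) → no; 2× C (X4, acyclic) → match; 1× Br (X1, acyclic) → no.
That gives 2 matching atoms.

2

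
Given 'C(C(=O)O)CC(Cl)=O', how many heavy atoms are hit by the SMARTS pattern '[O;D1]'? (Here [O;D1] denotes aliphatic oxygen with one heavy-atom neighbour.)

3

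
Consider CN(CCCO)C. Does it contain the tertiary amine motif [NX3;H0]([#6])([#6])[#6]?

Yes

The pattern [NX3;H0]([#6])([#6])[#6] describes a trivalent nitrogen with no H, bonded to three carbons — a tertiary amine.
The molecule carries a dimethylamino group (-N(CH3)2), whose atoms satisfy every constraint of the query, so the pattern matches.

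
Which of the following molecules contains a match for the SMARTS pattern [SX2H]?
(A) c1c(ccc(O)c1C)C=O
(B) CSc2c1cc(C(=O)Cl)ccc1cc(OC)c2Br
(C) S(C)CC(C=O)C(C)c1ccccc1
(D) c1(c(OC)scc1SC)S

D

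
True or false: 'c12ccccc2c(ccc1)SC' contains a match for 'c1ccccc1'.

True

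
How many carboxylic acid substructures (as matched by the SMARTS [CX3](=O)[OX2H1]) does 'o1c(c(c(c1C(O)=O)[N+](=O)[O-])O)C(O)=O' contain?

2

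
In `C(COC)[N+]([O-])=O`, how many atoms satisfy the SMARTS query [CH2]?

The query [CH2] means: aliphatic carbon with exactly two hydrogens.
Check the 7 heavy atoms by environment: 2× C (H2) → match; 2× O (H0) → no; 1× C (H3) → no; 1× N (charge +1, H0) → no; 1× O (charge -1, H0) → no.
That gives 2 matching atoms.

2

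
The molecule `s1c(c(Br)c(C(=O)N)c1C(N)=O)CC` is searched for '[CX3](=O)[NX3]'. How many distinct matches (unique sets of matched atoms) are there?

2

[CX3](=O)[NX3] is the SMARTS for an amide: a carbonyl carbon bonded to a trivalent nitrogen.
The molecule carries 2 separate instances of a primary amide (-C(=O)NH2) meeting every constraint; each maps to a distinct set of atoms, giving 2 matches.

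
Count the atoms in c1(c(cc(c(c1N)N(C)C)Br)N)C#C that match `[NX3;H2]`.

2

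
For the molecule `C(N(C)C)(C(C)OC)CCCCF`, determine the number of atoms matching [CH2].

4

Check the 13 heavy atoms by environment: 4× C (H2) → match; 2× C (H1) → no; 4× C (H3) → no; 1× O (H0) → no; 1× N (H0) → no; 1× F (H0) → no.
That gives 4 matching atoms.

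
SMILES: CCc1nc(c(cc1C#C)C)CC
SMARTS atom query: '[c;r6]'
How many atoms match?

5

Check the 13 heavy atoms by environment: 1× n (aromatic, in 6-ring) → no; 5× c (aromatic, in 6-ring) → match; 7× C (acyclic) → no.
That gives 5 matching atoms.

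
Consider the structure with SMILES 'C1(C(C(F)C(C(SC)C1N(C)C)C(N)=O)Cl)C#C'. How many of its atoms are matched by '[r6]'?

6

The query [r6] means: r6 matches atoms in a six-membered ring.
Check the 18 heavy atoms by environment: 6× C (in 6-ring) → match; 2× N (acyclic) → no; 6× C (acyclic) → no; 1× F (acyclic) → no; 1× O (acyclic) → no; 1× S (acyclic) → no; 1× Cl (acyclic) → no.
That gives 6 matching atoms.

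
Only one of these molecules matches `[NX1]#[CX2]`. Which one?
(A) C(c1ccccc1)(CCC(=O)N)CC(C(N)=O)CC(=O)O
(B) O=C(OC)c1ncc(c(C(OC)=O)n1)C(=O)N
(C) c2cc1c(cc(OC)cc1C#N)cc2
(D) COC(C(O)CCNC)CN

[NX1]#[CX2] describes a nitrogen triple-bonded to a two-connected carbon (a nitrile).
(A) has a primary amide (-C(=O)NH2) but the nitrogen is NX3, not NX1.
(B) has a primary amide (-C(=O)NH2) but the nitrogen is NX3, not NX1.
(C) contains a nitrile (-C#N), which satisfies every atom and bond constraint.
(D) has a primary amino group (-NH2) but the nitrogen is NX3 (three connections), not NX1 triple-bonded.
So the answer is (C).

C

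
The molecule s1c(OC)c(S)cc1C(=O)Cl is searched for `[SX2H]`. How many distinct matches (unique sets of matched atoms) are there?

1

[SX2H] is the SMARTS for a thiol: an aliphatic sulfur with two connections, one being H.
Exactly one fragment in the molecule meets all constraints, giving 1 match.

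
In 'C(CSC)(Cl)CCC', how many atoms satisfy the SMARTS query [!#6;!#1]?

2

The query [!#6;!#1] means: not carbon and not hydrogen — any heteroatom.
Check the 8 heavy atoms by environment: 6× C → no; 1× Cl → match; 1× S → match.
Summing the matching environments: 1 + 1 = 2 matching atoms.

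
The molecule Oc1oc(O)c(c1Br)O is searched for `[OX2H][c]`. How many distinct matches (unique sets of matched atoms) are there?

3

[OX2H][c] is the SMARTS for a phenol: a hydroxyl oxygen attached to an aromatic carbon.
The molecule carries 3 separate instances of a hydroxyl group (-OH) meeting every constraint; each maps to a distinct set of atoms, giving 3 matches.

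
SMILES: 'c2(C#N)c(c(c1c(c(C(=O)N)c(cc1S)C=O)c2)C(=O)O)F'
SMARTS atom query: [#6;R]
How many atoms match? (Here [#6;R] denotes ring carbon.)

10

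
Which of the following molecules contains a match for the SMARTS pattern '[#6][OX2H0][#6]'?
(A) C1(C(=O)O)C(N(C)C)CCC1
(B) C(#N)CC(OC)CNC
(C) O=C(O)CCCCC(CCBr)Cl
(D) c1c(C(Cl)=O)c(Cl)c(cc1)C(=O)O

[#6][OX2H0][#6] describes an aliphatic oxygen bridging two carbons with no H on the oxygen (an ether).
(A) has a carboxylic acid group (-C(=O)OH) but the -OH oxygen has H1; the =O is OX1, not OX2.
(B) contains a methoxy ether (-OCH3), which satisfies every atom and bond constraint.
(C) has a carboxylic acid group (-C(=O)OH) but the -OH oxygen has H1; the =O is OX1, not OX2.
(D) has a carboxylic acid group (-C(=O)OH) but the -OH oxygen has H1; the =O is OX1, not OX2.
So the answer is (B).

B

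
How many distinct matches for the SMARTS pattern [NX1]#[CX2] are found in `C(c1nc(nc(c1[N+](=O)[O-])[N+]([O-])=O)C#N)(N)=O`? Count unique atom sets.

[NX1]#[CX2] is the SMARTS for a nitrile: a nitrogen triple-bonded to a two-connected carbon.
Exactly one fragment in the molecule meets all constraints, giving 1 match.

1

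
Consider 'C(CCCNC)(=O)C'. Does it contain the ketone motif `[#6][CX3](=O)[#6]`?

Yes

The pattern [#6][CX3](=O)[#6] describes a carbonyl carbon (no H) flanked by two carbons — a ketone.
The molecule carries an acetyl/ketone group (-C(=O)CH3), whose atoms satisfy every constraint of the query, so the pattern matches.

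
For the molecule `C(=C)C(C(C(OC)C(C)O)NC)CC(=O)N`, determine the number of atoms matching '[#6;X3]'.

3

The query [#6;X3] means: any carbon (aromatic or not) with three total connections.
Check the 16 heavy atoms by environment: 8× C (X4) → no; 2× O (X2) → no; 2× N (X3) → no; 3× C (X3) → match; 1× O (X1) → no.
That gives 3 matching atoms.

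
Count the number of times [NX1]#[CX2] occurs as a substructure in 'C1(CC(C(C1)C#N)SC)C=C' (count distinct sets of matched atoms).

1

[NX1]#[CX2] is the SMARTS for a nitrile: a nitrogen triple-bonded to a two-connected carbon.
Exactly one fragment in the molecule meets all constraints, giving 1 match.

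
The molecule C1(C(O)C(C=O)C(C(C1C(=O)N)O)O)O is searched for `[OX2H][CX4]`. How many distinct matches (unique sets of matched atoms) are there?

4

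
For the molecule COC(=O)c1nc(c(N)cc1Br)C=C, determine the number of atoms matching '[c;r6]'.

The query [c;r6] means: aromatic carbon that belongs to a six-membered ring.
Check the 14 heavy atoms by environment: 1× n (aromatic, in 6-ring) → no; 5× c (aromatic, in 6-ring) → match; 4× C (acyclic) → no; 2× O (acyclic) → no; 1× N (acyclic) → no; 1× Br (acyclic) → no.
That gives 5 matching atoms.

5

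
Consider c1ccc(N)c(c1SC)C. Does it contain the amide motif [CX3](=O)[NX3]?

No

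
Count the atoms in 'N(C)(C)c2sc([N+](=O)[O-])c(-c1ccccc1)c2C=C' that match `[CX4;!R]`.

2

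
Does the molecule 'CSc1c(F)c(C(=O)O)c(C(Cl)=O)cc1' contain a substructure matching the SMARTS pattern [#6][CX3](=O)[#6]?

The pattern [#6][CX3](=O)[#6] describes a carbonyl carbon (no H) flanked by two carbons — a ketone.
The closest candidate here is a carboxylic acid group (-C(=O)OH), but one neighbour of the carbonyl carbon is O, not C. No other fragment satisfies the full query, so there is no match.

No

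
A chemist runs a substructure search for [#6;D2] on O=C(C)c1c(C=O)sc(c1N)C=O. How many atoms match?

The query [#6;D2] means: any carbon bonded to exactly two heavy atoms.
Check the 13 heavy atoms by environment: 1× s (aromatic, D2) → no; 4× c (aromatic, D3) → no; 2× C (D2) → match; 3× O (D1) → no; 1× N (D1) → no; 1× C (D3) → no; 1× C (D1) → no.
That gives 2 matching atoms.

2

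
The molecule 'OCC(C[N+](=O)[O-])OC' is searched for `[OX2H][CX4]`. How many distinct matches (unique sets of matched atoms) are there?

1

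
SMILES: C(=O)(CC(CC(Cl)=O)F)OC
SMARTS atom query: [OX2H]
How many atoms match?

0

The query [OX2H] means: aliphatic oxygen with two connections, one of which is H — an -OH oxygen.
Check the 11 heavy atoms by environment: 2× C (H2, X4) → no; 1× C (H1, X4) → no; 1× F (H0, X1) → no; 2× C (H0, X3) → no; 2× O (H0, X1) → no; 1× Cl (H0, X1) → no; 1× O (H0, X2) → no; 1× C (H3, X4) → no.
No environment satisfies the query, so 0 matching atoms.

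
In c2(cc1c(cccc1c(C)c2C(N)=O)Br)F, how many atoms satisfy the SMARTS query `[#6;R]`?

The query [#6;R] means: carbon that is part of a ring.
Check the 16 heavy atoms by environment: 10× c (aromatic, in 6-ring) → match; 2× C (acyclic) → no; 1× F (acyclic) → no; 1× O (acyclic) → no; 1× N (acyclic) → no; 1× Br (acyclic) → no.
That gives 10 matching atoms.

10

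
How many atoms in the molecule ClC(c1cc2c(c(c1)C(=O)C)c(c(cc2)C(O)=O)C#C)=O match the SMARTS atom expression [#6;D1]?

2

The query [#6;D1] means: carbon bonded to exactly one heavy atom.
Check the 21 heavy atoms by environment: 6× c (aromatic, D3) → no; 4× c (aromatic, D2) → no; 3× C (D3) → no; 4× O (D1) → no; 1× Cl (D1) → no; 1× C (D2) → no; 2× C (D1) → match.
That gives 2 matching atoms.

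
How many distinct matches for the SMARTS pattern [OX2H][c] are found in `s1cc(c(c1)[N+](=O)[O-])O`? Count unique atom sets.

1

[OX2H][c] is the SMARTS for a phenol: a hydroxyl oxygen attached to an aromatic carbon.
Exactly one fragment in the molecule meets all constraints, giving 1 match.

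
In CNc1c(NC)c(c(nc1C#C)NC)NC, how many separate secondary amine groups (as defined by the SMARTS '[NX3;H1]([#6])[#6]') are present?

[NX3;H1]([#6])[#6] is the SMARTS for a secondary amine: a trivalent nitrogen with one H, bonded to two carbons.
The molecule carries 4 separate instances of an N-methylamino group (-NHCH3) meeting every constraint; each maps to a distinct set of atoms, giving 4 matches.

4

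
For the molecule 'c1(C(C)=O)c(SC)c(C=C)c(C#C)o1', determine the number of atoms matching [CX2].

2

The query [CX2] means: C with X2: aliphatic carbon with exactly 2 total connections.
Check the 14 heavy atoms by environment: 1× o (aromatic, X2) → no; 4× c (aromatic, X3) → no; 3× C (X3) → no; 2× C (X2) → match; 1× O (X1) → no; 2× C (X4) → no; 1× S (X2) → no.
That gives 2 matching atoms.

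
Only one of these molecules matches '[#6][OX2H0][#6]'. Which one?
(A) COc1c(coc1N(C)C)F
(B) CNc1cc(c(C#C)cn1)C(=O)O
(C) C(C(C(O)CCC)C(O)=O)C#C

A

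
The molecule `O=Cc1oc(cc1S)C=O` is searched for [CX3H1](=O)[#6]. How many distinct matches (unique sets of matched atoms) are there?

[CX3H1](=O)[#6] is the SMARTS for an aldehyde: an sp2 carbon with one H, double-bonded to O and single-bonded to carbon.
The molecule carries 2 separate instances of an aldehyde (-CHO) meeting every constraint; each maps to a distinct set of atoms, giving 2 matches.

2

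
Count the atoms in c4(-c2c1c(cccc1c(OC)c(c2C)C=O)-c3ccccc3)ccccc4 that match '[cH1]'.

13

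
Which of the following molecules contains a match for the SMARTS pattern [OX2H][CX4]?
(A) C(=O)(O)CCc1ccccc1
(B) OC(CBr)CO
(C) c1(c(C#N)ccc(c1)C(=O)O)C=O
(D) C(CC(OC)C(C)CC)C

[OX2H][CX4] describes a hydroxyl oxygen bound to an sp3 (X4) carbon (an aliphatic alcohol).
(A) has a carboxylic acid group (-C(=O)OH) but the -OH is on a CX3 carbonyl carbon, not a CX4 carbon.
(B) contains a hydroxyl group (-OH), which satisfies every atom and bond constraint.
(C) has a carboxylic acid group (-C(=O)OH) but the -OH is on a CX3 carbonyl carbon, not a CX4 carbon.
(D) has a methoxy ether (-OCH3) but the oxygen has H0 (ether), not H1.
So the answer is (B).

B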